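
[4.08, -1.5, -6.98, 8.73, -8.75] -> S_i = Random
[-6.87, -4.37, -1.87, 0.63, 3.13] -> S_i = -6.87 + 2.50*i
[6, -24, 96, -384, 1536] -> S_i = 6*-4^i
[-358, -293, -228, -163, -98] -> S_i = -358 + 65*i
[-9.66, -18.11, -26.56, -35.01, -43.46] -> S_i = -9.66 + -8.45*i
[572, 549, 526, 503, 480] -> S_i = 572 + -23*i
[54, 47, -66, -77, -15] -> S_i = Random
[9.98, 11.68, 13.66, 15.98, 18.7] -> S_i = 9.98*1.17^i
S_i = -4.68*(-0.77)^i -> [-4.68, 3.6, -2.77, 2.14, -1.65]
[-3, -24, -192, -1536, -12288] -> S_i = -3*8^i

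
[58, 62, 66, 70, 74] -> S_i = 58 + 4*i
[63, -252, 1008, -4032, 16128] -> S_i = 63*-4^i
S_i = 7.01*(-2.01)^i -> [7.01, -14.09, 28.32, -56.93, 114.42]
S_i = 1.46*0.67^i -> [1.46, 0.98, 0.66, 0.44, 0.29]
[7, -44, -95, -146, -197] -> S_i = 7 + -51*i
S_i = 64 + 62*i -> [64, 126, 188, 250, 312]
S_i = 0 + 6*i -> [0, 6, 12, 18, 24]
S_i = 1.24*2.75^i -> [1.24, 3.41, 9.38, 25.79, 70.92]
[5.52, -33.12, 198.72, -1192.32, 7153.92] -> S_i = 5.52*(-6.00)^i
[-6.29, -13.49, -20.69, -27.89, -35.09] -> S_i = -6.29 + -7.20*i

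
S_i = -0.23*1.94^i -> [-0.23, -0.45, -0.87, -1.68, -3.26]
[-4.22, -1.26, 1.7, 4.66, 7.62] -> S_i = -4.22 + 2.96*i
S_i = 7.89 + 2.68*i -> [7.89, 10.57, 13.25, 15.93, 18.61]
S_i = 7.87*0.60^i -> [7.87, 4.72, 2.83, 1.7, 1.02]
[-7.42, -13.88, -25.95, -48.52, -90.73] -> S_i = -7.42*1.87^i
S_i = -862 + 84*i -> [-862, -778, -694, -610, -526]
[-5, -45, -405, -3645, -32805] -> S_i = -5*9^i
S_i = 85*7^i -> [85, 595, 4165, 29155, 204085]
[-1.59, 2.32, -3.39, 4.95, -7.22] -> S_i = -1.59*(-1.46)^i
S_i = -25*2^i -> [-25, -50, -100, -200, -400]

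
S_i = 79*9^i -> [79, 711, 6399, 57591, 518319]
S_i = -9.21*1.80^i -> [-9.21, -16.58, -29.84, -53.71, -96.68]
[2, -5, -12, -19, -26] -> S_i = 2 + -7*i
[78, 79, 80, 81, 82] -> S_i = 78 + 1*i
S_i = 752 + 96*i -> [752, 848, 944, 1040, 1136]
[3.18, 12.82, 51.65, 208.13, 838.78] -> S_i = 3.18*4.03^i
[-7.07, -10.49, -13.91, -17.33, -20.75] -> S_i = -7.07 + -3.42*i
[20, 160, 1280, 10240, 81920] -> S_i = 20*8^i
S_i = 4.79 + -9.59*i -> [4.79, -4.8, -14.39, -23.98, -33.57]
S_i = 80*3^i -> [80, 240, 720, 2160, 6480]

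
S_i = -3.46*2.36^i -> [-3.46, -8.17, -19.27, -45.48, -107.33]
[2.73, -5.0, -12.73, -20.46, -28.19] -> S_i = 2.73 + -7.73*i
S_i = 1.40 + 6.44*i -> [1.4, 7.84, 14.28, 20.72, 27.16]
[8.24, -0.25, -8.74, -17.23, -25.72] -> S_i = 8.24 + -8.49*i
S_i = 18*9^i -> [18, 162, 1458, 13122, 118098]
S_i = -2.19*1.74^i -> [-2.19, -3.81, -6.63, -11.54, -20.07]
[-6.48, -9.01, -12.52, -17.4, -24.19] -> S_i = -6.48*1.39^i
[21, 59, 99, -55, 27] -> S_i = Random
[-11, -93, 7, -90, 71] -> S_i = Random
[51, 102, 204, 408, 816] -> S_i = 51*2^i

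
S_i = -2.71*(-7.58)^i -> [-2.71, 20.54, -155.71, 1180.26, -8946.35]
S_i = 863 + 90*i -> [863, 953, 1043, 1133, 1223]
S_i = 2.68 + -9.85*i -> [2.68, -7.17, -17.02, -26.87, -36.72]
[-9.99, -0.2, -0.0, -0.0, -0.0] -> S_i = -9.99*0.02^i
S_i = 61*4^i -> [61, 244, 976, 3904, 15616]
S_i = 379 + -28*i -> [379, 351, 323, 295, 267]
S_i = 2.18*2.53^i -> [2.18, 5.52, 13.95, 35.3, 89.32]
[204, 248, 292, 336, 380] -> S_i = 204 + 44*i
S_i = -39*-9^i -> [-39, 351, -3159, 28431, -255879]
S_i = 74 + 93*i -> [74, 167, 260, 353, 446]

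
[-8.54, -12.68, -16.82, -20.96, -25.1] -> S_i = -8.54 + -4.14*i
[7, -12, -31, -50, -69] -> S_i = 7 + -19*i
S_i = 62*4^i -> [62, 248, 992, 3968, 15872]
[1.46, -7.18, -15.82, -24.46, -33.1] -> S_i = 1.46 + -8.64*i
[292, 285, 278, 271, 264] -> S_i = 292 + -7*i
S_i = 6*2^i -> [6, 12, 24, 48, 96]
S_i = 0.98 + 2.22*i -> [0.98, 3.2, 5.42, 7.64, 9.86]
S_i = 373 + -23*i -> [373, 350, 327, 304, 281]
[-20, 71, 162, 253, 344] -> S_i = -20 + 91*i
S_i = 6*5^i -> [6, 30, 150, 750, 3750]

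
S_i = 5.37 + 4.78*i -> [5.37, 10.15, 14.93, 19.71, 24.49]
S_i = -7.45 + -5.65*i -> [-7.45, -13.1, -18.75, -24.4, -30.05]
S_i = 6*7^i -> [6, 42, 294, 2058, 14406]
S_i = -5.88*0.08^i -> [-5.88, -0.47, -0.04, -0.0, -0.0]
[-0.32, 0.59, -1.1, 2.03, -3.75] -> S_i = -0.32*(-1.85)^i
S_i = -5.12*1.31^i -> [-5.12, -6.71, -8.79, -11.51, -15.08]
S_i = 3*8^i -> [3, 24, 192, 1536, 12288]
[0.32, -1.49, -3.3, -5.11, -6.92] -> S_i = 0.32 + -1.81*i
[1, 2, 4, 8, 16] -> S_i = 1*2^i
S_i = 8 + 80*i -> [8, 88, 168, 248, 328]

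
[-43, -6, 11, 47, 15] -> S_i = Random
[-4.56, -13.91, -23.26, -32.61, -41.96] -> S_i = -4.56 + -9.35*i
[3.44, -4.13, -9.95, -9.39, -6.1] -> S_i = Random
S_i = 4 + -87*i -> [4, -83, -170, -257, -344]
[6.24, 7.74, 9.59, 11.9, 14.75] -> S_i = 6.24*1.24^i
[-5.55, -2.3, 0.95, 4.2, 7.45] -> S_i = -5.55 + 3.25*i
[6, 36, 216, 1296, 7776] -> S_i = 6*6^i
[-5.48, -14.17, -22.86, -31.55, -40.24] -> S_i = -5.48 + -8.69*i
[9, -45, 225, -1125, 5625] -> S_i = 9*-5^i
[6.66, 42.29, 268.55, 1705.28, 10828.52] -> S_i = 6.66*6.35^i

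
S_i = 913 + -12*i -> [913, 901, 889, 877, 865]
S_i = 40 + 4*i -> [40, 44, 48, 52, 56]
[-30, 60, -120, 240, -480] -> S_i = -30*-2^i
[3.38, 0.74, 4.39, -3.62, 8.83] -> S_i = Random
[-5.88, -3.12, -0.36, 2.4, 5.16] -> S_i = -5.88 + 2.76*i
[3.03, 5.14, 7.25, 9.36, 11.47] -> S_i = 3.03 + 2.11*i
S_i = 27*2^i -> [27, 54, 108, 216, 432]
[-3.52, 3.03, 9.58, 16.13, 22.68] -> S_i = -3.52 + 6.55*i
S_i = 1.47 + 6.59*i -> [1.47, 8.06, 14.65, 21.24, 27.83]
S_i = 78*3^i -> [78, 234, 702, 2106, 6318]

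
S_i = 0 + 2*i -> [0, 2, 4, 6, 8]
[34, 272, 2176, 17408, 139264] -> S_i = 34*8^i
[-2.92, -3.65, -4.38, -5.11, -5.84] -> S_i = -2.92 + -0.73*i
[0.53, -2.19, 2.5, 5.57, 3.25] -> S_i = Random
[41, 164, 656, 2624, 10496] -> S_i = 41*4^i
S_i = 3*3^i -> [3, 9, 27, 81, 243]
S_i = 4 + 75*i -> [4, 79, 154, 229, 304]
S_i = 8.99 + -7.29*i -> [8.99, 1.7, -5.59, -12.88, -20.17]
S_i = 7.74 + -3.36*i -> [7.74, 4.38, 1.02, -2.34, -5.7]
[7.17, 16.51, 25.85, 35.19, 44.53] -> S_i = 7.17 + 9.34*i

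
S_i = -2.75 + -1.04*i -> [-2.75, -3.79, -4.83, -5.87, -6.91]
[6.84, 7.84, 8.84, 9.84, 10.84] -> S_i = 6.84 + 1.00*i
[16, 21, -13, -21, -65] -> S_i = Random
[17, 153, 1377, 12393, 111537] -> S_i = 17*9^i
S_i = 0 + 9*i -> [0, 9, 18, 27, 36]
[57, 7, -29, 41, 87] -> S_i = Random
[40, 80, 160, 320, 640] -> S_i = 40*2^i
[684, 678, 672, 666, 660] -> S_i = 684 + -6*i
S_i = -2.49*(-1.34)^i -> [-2.49, 3.34, -4.47, 5.99, -8.03]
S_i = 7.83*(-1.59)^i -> [7.83, -12.45, 19.8, -31.47, 50.04]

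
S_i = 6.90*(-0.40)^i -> [6.9, -2.76, 1.1, -0.44, 0.18]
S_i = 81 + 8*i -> [81, 89, 97, 105, 113]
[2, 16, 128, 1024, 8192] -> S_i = 2*8^i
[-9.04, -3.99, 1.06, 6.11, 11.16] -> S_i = -9.04 + 5.05*i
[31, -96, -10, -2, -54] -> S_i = Random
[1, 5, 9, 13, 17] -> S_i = 1 + 4*i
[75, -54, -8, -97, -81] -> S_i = Random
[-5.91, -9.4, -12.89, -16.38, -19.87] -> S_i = -5.91 + -3.49*i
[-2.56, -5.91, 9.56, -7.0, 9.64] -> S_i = Random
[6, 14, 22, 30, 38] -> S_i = 6 + 8*i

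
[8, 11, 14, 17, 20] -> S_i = 8 + 3*i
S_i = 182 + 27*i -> [182, 209, 236, 263, 290]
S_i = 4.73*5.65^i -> [4.73, 26.72, 150.99, 853.11, 4820.09]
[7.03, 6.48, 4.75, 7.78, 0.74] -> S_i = Random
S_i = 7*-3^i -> [7, -21, 63, -189, 567]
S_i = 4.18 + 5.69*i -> [4.18, 9.87, 15.56, 21.25, 26.94]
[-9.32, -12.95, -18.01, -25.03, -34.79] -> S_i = -9.32*1.39^i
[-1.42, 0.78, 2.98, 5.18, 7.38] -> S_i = -1.42 + 2.20*i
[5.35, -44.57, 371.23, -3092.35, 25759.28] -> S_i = 5.35*(-8.33)^i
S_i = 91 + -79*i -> [91, 12, -67, -146, -225]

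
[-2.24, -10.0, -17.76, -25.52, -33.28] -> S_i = -2.24 + -7.76*i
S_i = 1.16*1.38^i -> [1.16, 1.6, 2.21, 3.05, 4.21]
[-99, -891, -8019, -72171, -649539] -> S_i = -99*9^i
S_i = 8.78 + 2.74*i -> [8.78, 11.52, 14.26, 17.0, 19.74]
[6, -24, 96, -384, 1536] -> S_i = 6*-4^i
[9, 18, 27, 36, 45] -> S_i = 9 + 9*i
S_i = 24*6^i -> [24, 144, 864, 5184, 31104]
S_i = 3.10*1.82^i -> [3.1, 5.64, 10.27, 18.69, 34.01]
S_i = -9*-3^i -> [-9, 27, -81, 243, -729]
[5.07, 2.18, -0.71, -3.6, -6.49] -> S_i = 5.07 + -2.89*i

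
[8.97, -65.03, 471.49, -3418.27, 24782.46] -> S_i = 8.97*(-7.25)^i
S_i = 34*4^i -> [34, 136, 544, 2176, 8704]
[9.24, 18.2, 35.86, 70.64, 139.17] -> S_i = 9.24*1.97^i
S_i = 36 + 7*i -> [36, 43, 50, 57, 64]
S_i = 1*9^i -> [1, 9, 81, 729, 6561]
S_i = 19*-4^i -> [19, -76, 304, -1216, 4864]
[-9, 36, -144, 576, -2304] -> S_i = -9*-4^i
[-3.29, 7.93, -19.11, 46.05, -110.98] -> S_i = -3.29*(-2.41)^i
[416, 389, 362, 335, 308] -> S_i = 416 + -27*i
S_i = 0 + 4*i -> [0, 4, 8, 12, 16]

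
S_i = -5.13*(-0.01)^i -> [-5.13, 0.05, -0.0, 0.0, -0.0]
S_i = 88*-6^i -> [88, -528, 3168, -19008, 114048]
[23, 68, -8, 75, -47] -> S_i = Random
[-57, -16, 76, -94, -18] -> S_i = Random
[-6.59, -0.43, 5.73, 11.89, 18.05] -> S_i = -6.59 + 6.16*i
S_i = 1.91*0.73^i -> [1.91, 1.39, 1.02, 0.74, 0.54]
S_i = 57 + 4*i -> [57, 61, 65, 69, 73]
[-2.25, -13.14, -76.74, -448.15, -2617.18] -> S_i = -2.25*5.84^i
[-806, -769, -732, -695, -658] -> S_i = -806 + 37*i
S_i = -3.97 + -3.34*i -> [-3.97, -7.31, -10.65, -13.99, -17.33]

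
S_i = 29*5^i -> [29, 145, 725, 3625, 18125]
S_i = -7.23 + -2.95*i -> [-7.23, -10.18, -13.13, -16.08, -19.03]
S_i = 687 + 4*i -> [687, 691, 695, 699, 703]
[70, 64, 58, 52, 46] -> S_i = 70 + -6*i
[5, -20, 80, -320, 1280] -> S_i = 5*-4^i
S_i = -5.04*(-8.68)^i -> [-5.04, 43.75, -379.73, 3296.02, -28609.45]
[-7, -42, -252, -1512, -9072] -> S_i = -7*6^i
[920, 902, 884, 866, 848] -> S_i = 920 + -18*i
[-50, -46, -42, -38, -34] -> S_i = -50 + 4*i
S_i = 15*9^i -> [15, 135, 1215, 10935, 98415]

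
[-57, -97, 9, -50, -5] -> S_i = Random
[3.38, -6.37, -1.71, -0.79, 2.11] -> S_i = Random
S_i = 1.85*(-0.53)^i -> [1.85, -0.98, 0.52, -0.28, 0.15]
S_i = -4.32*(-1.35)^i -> [-4.32, 5.83, -7.87, 10.63, -14.35]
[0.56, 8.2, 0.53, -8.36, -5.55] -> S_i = Random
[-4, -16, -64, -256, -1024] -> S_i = -4*4^i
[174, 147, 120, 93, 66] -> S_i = 174 + -27*i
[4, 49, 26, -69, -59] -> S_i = Random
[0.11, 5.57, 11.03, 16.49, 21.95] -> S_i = 0.11 + 5.46*i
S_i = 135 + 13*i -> [135, 148, 161, 174, 187]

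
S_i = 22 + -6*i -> [22, 16, 10, 4, -2]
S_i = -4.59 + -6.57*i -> [-4.59, -11.16, -17.73, -24.3, -30.87]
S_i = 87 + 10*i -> [87, 97, 107, 117, 127]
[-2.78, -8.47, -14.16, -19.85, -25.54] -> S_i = -2.78 + -5.69*i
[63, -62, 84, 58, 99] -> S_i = Random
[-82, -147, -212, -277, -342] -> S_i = -82 + -65*i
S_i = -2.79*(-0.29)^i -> [-2.79, 0.81, -0.23, 0.07, -0.02]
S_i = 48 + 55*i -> [48, 103, 158, 213, 268]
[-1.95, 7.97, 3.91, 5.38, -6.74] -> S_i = Random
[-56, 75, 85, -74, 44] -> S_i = Random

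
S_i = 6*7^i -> [6, 42, 294, 2058, 14406]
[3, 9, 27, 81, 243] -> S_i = 3*3^i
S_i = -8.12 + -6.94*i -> [-8.12, -15.06, -22.0, -28.94, -35.88]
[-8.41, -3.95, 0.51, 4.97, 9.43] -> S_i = -8.41 + 4.46*i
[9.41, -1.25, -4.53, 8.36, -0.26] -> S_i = Random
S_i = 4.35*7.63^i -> [4.35, 33.19, 253.24, 1932.25, 14743.05]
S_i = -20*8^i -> [-20, -160, -1280, -10240, -81920]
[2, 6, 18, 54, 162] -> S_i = 2*3^i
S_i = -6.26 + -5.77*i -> [-6.26, -12.03, -17.8, -23.57, -29.34]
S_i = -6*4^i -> [-6, -24, -96, -384, -1536]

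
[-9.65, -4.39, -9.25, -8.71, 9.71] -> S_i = Random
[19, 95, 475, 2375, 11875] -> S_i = 19*5^i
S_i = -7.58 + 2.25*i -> [-7.58, -5.33, -3.08, -0.83, 1.42]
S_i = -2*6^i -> [-2, -12, -72, -432, -2592]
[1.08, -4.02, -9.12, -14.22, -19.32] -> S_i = 1.08 + -5.10*i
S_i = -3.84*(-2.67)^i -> [-3.84, 10.25, -27.37, 73.09, -195.15]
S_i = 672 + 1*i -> [672, 673, 674, 675, 676]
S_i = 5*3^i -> [5, 15, 45, 135, 405]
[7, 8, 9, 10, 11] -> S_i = 7 + 1*i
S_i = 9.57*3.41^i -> [9.57, 32.63, 111.28, 379.47, 1293.99]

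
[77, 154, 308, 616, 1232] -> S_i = 77*2^i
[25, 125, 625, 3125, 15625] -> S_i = 25*5^i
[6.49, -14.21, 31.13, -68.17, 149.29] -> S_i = 6.49*(-2.19)^i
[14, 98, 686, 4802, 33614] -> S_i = 14*7^i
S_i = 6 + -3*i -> [6, 3, 0, -3, -6]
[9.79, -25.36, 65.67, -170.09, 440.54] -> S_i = 9.79*(-2.59)^i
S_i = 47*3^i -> [47, 141, 423, 1269, 3807]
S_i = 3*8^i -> [3, 24, 192, 1536, 12288]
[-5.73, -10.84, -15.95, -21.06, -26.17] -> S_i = -5.73 + -5.11*i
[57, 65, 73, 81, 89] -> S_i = 57 + 8*i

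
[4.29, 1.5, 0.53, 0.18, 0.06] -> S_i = 4.29*0.35^i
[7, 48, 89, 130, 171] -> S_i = 7 + 41*i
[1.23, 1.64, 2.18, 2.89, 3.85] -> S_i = 1.23*1.33^i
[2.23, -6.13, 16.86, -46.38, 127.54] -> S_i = 2.23*(-2.75)^i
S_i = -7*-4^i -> [-7, 28, -112, 448, -1792]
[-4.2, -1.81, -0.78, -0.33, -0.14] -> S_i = -4.20*0.43^i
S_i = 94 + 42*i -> [94, 136, 178, 220, 262]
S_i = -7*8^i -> [-7, -56, -448, -3584, -28672]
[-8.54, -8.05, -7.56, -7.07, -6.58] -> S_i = -8.54 + 0.49*i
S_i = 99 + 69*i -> [99, 168, 237, 306, 375]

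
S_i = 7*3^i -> [7, 21, 63, 189, 567]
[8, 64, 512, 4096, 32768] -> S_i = 8*8^i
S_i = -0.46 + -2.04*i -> [-0.46, -2.5, -4.54, -6.58, -8.62]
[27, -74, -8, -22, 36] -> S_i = Random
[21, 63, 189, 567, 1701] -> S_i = 21*3^i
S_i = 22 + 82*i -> [22, 104, 186, 268, 350]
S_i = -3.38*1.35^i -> [-3.38, -4.56, -6.16, -8.32, -11.23]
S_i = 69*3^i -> [69, 207, 621, 1863, 5589]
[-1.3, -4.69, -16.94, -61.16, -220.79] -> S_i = -1.30*3.61^i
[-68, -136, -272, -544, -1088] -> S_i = -68*2^i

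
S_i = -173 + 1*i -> [-173, -172, -171, -170, -169]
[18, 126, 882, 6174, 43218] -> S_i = 18*7^i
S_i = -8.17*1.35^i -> [-8.17, -11.03, -14.89, -20.1, -27.14]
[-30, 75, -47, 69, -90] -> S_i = Random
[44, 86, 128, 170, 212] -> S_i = 44 + 42*i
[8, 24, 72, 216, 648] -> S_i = 8*3^i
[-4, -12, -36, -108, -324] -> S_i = -4*3^i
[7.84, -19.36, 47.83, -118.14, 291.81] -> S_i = 7.84*(-2.47)^i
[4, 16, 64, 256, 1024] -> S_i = 4*4^i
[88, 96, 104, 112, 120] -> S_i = 88 + 8*i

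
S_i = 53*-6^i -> [53, -318, 1908, -11448, 68688]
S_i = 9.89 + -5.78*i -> [9.89, 4.11, -1.67, -7.45, -13.23]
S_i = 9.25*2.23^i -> [9.25, 20.63, 46.0, 102.58, 228.75]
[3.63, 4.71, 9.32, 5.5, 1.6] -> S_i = Random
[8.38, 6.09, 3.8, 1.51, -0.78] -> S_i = 8.38 + -2.29*i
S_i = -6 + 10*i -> [-6, 4, 14, 24, 34]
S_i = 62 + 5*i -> [62, 67, 72, 77, 82]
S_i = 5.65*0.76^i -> [5.65, 4.29, 3.26, 2.48, 1.88]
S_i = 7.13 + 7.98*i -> [7.13, 15.11, 23.09, 31.07, 39.05]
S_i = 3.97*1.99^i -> [3.97, 7.9, 15.72, 31.29, 62.26]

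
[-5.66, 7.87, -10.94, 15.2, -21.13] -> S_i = -5.66*(-1.39)^i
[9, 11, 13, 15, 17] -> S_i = 9 + 2*i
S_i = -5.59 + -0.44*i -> [-5.59, -6.03, -6.47, -6.91, -7.35]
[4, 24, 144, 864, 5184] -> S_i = 4*6^i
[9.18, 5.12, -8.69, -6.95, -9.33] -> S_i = Random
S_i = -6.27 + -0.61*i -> [-6.27, -6.88, -7.49, -8.1, -8.71]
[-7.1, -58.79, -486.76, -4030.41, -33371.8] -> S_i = -7.10*8.28^i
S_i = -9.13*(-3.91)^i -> [-9.13, 35.7, -139.58, 545.76, -2133.92]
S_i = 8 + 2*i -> [8, 10, 12, 14, 16]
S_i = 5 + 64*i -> [5, 69, 133, 197, 261]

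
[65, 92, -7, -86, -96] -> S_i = Random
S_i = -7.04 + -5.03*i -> [-7.04, -12.07, -17.1, -22.13, -27.16]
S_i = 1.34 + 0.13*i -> [1.34, 1.47, 1.6, 1.73, 1.86]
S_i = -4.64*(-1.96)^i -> [-4.64, 9.09, -17.83, 34.94, -68.48]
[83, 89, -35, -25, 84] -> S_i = Random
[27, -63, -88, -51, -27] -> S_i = Random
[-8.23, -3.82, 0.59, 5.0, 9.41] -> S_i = -8.23 + 4.41*i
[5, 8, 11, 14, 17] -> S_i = 5 + 3*i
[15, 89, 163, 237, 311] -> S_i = 15 + 74*i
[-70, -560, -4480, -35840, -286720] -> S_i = -70*8^i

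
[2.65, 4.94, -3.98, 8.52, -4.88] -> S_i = Random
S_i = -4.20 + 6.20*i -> [-4.2, 2.0, 8.2, 14.4, 20.6]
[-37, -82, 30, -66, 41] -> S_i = Random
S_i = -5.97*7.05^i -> [-5.97, -42.09, -296.72, -2091.9, -14747.92]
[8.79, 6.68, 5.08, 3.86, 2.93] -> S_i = 8.79*0.76^i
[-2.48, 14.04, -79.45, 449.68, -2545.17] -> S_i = -2.48*(-5.66)^i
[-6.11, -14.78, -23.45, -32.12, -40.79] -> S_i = -6.11 + -8.67*i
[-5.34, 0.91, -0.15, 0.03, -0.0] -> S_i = -5.34*(-0.17)^i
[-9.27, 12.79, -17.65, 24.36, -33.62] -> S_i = -9.27*(-1.38)^i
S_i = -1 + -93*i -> [-1, -94, -187, -280, -373]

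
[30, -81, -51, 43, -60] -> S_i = Random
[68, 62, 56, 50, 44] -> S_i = 68 + -6*i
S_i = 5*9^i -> [5, 45, 405, 3645, 32805]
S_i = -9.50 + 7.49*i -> [-9.5, -2.01, 5.48, 12.97, 20.46]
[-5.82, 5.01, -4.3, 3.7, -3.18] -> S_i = -5.82*(-0.86)^i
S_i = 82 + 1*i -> [82, 83, 84, 85, 86]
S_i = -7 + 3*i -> [-7, -4, -1, 2, 5]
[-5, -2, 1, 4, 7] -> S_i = -5 + 3*i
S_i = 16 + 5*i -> [16, 21, 26, 31, 36]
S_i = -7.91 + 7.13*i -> [-7.91, -0.78, 6.35, 13.48, 20.61]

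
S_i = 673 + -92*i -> [673, 581, 489, 397, 305]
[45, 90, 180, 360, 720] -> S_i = 45*2^i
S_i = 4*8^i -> [4, 32, 256, 2048, 16384]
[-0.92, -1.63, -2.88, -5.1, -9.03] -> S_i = -0.92*1.77^i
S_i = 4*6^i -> [4, 24, 144, 864, 5184]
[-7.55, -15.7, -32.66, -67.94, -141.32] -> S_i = -7.55*2.08^i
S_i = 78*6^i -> [78, 468, 2808, 16848, 101088]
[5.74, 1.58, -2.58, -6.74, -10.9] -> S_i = 5.74 + -4.16*i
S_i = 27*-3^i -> [27, -81, 243, -729, 2187]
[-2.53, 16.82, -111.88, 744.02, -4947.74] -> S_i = -2.53*(-6.65)^i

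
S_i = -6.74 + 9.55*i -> [-6.74, 2.81, 12.36, 21.91, 31.46]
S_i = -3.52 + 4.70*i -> [-3.52, 1.18, 5.88, 10.58, 15.28]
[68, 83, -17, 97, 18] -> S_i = Random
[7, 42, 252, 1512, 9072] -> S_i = 7*6^i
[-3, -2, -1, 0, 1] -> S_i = -3 + 1*i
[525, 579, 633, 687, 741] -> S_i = 525 + 54*i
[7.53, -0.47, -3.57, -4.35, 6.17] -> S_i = Random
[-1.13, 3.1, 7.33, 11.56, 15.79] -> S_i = -1.13 + 4.23*i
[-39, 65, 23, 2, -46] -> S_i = Random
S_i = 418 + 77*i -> [418, 495, 572, 649, 726]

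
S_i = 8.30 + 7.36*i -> [8.3, 15.66, 23.02, 30.38, 37.74]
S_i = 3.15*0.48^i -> [3.15, 1.51, 0.73, 0.35, 0.17]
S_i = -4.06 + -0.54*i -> [-4.06, -4.6, -5.14, -5.68, -6.22]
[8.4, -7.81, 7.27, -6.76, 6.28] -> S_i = 8.40*(-0.93)^i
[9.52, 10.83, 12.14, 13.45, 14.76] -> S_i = 9.52 + 1.31*i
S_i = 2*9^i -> [2, 18, 162, 1458, 13122]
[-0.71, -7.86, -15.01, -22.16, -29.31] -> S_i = -0.71 + -7.15*i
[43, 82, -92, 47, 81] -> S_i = Random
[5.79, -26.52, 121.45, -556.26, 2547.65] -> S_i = 5.79*(-4.58)^i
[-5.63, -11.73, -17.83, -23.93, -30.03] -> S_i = -5.63 + -6.10*i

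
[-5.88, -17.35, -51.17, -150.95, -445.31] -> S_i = -5.88*2.95^i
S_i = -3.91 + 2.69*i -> [-3.91, -1.22, 1.47, 4.16, 6.85]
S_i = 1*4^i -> [1, 4, 16, 64, 256]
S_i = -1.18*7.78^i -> [-1.18, -9.18, -71.42, -555.67, -4323.15]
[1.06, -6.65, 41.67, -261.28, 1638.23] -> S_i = 1.06*(-6.27)^i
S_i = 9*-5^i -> [9, -45, 225, -1125, 5625]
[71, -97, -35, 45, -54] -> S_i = Random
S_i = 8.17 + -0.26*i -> [8.17, 7.91, 7.65, 7.39, 7.13]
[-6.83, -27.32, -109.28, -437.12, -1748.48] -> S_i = -6.83*4.00^i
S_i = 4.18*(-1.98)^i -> [4.18, -8.28, 16.39, -32.45, 64.24]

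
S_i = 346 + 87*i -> [346, 433, 520, 607, 694]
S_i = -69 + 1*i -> [-69, -68, -67, -66, -65]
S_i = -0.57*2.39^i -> [-0.57, -1.36, -3.26, -7.78, -18.6]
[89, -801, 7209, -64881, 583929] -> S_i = 89*-9^i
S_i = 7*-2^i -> [7, -14, 28, -56, 112]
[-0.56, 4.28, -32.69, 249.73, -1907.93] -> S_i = -0.56*(-7.64)^i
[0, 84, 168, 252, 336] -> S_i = 0 + 84*i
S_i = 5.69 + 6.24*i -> [5.69, 11.93, 18.17, 24.41, 30.65]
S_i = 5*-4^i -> [5, -20, 80, -320, 1280]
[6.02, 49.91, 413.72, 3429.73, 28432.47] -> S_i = 6.02*8.29^i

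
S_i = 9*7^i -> [9, 63, 441, 3087, 21609]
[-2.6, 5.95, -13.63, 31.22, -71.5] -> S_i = -2.60*(-2.29)^i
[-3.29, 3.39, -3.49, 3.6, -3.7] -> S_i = -3.29*(-1.03)^i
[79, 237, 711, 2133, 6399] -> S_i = 79*3^i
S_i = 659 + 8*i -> [659, 667, 675, 683, 691]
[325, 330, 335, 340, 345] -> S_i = 325 + 5*i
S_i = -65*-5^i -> [-65, 325, -1625, 8125, -40625]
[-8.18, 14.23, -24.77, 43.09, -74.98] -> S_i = -8.18*(-1.74)^i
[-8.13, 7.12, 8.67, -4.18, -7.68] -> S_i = Random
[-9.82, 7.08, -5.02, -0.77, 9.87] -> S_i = Random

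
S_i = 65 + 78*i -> [65, 143, 221, 299, 377]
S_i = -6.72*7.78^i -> [-6.72, -52.28, -406.75, -3164.52, -24619.98]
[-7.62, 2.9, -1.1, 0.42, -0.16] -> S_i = -7.62*(-0.38)^i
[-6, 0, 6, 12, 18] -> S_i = -6 + 6*i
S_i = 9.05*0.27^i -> [9.05, 2.44, 0.66, 0.18, 0.05]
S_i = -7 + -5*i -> [-7, -12, -17, -22, -27]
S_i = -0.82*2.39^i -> [-0.82, -1.96, -4.68, -11.19, -26.76]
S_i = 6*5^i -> [6, 30, 150, 750, 3750]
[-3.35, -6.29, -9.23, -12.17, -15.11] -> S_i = -3.35 + -2.94*i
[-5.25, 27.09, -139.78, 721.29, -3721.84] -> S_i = -5.25*(-5.16)^i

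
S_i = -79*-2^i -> [-79, 158, -316, 632, -1264]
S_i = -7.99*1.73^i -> [-7.99, -13.82, -23.91, -41.37, -71.57]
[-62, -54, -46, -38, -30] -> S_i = -62 + 8*i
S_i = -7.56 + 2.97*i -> [-7.56, -4.59, -1.62, 1.35, 4.32]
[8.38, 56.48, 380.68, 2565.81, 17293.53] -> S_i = 8.38*6.74^i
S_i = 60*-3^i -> [60, -180, 540, -1620, 4860]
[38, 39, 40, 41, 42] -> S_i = 38 + 1*i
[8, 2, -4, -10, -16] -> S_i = 8 + -6*i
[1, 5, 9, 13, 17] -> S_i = 1 + 4*i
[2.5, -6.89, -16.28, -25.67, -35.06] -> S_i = 2.50 + -9.39*i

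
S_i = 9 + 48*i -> [9, 57, 105, 153, 201]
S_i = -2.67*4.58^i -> [-2.67, -12.23, -56.01, -256.51, -1174.82]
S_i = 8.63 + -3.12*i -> [8.63, 5.51, 2.39, -0.73, -3.85]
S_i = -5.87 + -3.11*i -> [-5.87, -8.98, -12.09, -15.2, -18.31]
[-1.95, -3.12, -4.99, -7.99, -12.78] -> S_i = -1.95*1.60^i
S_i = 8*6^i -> [8, 48, 288, 1728, 10368]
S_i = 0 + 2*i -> [0, 2, 4, 6, 8]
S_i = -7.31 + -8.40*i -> [-7.31, -15.71, -24.11, -32.51, -40.91]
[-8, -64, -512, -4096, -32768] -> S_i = -8*8^i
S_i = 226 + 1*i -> [226, 227, 228, 229, 230]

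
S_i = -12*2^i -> [-12, -24, -48, -96, -192]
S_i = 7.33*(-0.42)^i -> [7.33, -3.08, 1.29, -0.54, 0.23]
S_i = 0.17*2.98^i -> [0.17, 0.51, 1.51, 4.5, 13.41]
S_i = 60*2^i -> [60, 120, 240, 480, 960]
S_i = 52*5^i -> [52, 260, 1300, 6500, 32500]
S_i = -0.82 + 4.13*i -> [-0.82, 3.31, 7.44, 11.57, 15.7]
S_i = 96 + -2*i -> [96, 94, 92, 90, 88]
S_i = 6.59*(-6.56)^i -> [6.59, -43.23, 283.59, -1860.36, 12203.96]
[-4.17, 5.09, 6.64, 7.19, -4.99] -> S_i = Random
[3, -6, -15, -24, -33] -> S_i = 3 + -9*i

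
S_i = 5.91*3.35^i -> [5.91, 19.8, 66.32, 222.19, 744.33]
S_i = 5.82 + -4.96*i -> [5.82, 0.86, -4.1, -9.06, -14.02]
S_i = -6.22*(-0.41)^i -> [-6.22, 2.55, -1.05, 0.43, -0.18]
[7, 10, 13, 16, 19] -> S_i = 7 + 3*i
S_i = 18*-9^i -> [18, -162, 1458, -13122, 118098]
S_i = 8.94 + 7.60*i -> [8.94, 16.54, 24.14, 31.74, 39.34]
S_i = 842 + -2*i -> [842, 840, 838, 836, 834]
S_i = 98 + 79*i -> [98, 177, 256, 335, 414]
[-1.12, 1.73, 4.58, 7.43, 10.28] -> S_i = -1.12 + 2.85*i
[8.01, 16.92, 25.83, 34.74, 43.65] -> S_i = 8.01 + 8.91*i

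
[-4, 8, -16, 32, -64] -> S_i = -4*-2^i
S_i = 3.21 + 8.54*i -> [3.21, 11.75, 20.29, 28.83, 37.37]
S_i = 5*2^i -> [5, 10, 20, 40, 80]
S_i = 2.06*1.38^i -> [2.06, 2.84, 3.92, 5.41, 7.47]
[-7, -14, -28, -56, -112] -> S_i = -7*2^i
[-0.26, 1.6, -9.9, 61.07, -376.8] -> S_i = -0.26*(-6.17)^i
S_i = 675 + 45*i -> [675, 720, 765, 810, 855]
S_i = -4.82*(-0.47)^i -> [-4.82, 2.27, -1.06, 0.5, -0.24]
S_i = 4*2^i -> [4, 8, 16, 32, 64]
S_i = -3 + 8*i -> [-3, 5, 13, 21, 29]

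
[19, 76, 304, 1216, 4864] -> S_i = 19*4^i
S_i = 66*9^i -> [66, 594, 5346, 48114, 433026]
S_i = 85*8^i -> [85, 680, 5440, 43520, 348160]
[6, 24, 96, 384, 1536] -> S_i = 6*4^i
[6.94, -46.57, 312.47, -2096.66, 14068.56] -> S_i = 6.94*(-6.71)^i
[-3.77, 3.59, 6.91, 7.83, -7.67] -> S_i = Random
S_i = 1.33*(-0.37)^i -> [1.33, -0.49, 0.18, -0.07, 0.02]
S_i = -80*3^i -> [-80, -240, -720, -2160, -6480]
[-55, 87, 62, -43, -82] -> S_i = Random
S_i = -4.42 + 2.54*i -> [-4.42, -1.88, 0.66, 3.2, 5.74]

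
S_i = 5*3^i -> [5, 15, 45, 135, 405]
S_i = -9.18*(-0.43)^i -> [-9.18, 3.95, -1.7, 0.73, -0.31]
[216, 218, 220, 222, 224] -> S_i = 216 + 2*i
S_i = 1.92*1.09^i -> [1.92, 2.09, 2.28, 2.49, 2.71]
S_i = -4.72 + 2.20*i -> [-4.72, -2.52, -0.32, 1.88, 4.08]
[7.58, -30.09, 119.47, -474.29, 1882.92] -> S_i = 7.58*(-3.97)^i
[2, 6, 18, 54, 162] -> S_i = 2*3^i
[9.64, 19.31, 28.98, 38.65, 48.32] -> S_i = 9.64 + 9.67*i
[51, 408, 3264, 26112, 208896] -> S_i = 51*8^i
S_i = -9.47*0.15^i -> [-9.47, -1.42, -0.21, -0.03, -0.0]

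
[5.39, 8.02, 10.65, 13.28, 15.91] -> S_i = 5.39 + 2.63*i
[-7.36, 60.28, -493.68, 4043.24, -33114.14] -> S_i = -7.36*(-8.19)^i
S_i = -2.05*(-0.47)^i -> [-2.05, 0.96, -0.45, 0.21, -0.1]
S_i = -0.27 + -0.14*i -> [-0.27, -0.41, -0.55, -0.69, -0.83]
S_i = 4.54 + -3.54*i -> [4.54, 1.0, -2.54, -6.08, -9.62]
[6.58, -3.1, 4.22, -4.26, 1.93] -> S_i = Random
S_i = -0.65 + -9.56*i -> [-0.65, -10.21, -19.77, -29.33, -38.89]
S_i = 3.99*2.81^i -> [3.99, 11.21, 31.51, 88.53, 248.77]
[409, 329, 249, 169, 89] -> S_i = 409 + -80*i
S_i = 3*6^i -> [3, 18, 108, 648, 3888]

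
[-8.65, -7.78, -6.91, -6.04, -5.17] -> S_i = -8.65 + 0.87*i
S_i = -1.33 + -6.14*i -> [-1.33, -7.47, -13.61, -19.75, -25.89]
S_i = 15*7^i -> [15, 105, 735, 5145, 36015]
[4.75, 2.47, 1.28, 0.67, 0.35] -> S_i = 4.75*0.52^i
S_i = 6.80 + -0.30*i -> [6.8, 6.5, 6.2, 5.9, 5.6]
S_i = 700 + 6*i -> [700, 706, 712, 718, 724]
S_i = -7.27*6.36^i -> [-7.27, -46.24, -294.07, -1870.28, -11894.96]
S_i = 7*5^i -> [7, 35, 175, 875, 4375]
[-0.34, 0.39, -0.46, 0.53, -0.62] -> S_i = -0.34*(-1.16)^i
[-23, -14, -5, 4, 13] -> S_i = -23 + 9*i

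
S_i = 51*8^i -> [51, 408, 3264, 26112, 208896]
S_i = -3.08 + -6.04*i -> [-3.08, -9.12, -15.16, -21.2, -27.24]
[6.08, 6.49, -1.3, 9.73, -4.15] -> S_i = Random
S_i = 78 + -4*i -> [78, 74, 70, 66, 62]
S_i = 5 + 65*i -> [5, 70, 135, 200, 265]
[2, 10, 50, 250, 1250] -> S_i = 2*5^i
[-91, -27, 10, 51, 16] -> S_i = Random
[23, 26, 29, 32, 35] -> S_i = 23 + 3*i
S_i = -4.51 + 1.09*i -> [-4.51, -3.42, -2.33, -1.24, -0.15]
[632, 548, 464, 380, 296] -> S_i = 632 + -84*i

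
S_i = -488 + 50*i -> [-488, -438, -388, -338, -288]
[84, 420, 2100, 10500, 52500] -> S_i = 84*5^i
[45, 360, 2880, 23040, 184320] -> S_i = 45*8^i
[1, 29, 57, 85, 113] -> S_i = 1 + 28*i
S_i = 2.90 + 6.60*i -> [2.9, 9.5, 16.1, 22.7, 29.3]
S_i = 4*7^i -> [4, 28, 196, 1372, 9604]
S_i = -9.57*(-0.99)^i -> [-9.57, 9.47, -9.38, 9.29, -9.19]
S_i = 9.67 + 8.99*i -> [9.67, 18.66, 27.65, 36.64, 45.63]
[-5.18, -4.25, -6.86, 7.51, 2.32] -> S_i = Random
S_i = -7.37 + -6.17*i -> [-7.37, -13.54, -19.71, -25.88, -32.05]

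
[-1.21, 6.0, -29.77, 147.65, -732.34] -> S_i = -1.21*(-4.96)^i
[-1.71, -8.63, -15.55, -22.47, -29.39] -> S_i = -1.71 + -6.92*i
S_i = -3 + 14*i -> [-3, 11, 25, 39, 53]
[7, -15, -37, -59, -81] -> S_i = 7 + -22*i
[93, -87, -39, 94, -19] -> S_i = Random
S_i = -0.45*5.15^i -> [-0.45, -2.32, -11.94, -61.47, -316.55]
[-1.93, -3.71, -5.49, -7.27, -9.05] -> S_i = -1.93 + -1.78*i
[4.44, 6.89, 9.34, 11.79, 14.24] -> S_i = 4.44 + 2.45*i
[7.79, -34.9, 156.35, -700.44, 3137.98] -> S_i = 7.79*(-4.48)^i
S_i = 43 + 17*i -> [43, 60, 77, 94, 111]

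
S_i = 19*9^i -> [19, 171, 1539, 13851, 124659]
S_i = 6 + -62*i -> [6, -56, -118, -180, -242]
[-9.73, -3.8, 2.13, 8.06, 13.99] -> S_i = -9.73 + 5.93*i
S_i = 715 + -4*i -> [715, 711, 707, 703, 699]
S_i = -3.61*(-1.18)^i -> [-3.61, 4.26, -5.03, 5.93, -7.0]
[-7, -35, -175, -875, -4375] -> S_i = -7*5^i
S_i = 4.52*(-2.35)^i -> [4.52, -10.62, 24.96, -58.66, 137.85]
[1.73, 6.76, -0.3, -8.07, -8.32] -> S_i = Random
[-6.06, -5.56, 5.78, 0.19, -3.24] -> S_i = Random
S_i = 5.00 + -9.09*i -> [5.0, -4.09, -13.18, -22.27, -31.36]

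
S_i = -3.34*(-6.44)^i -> [-3.34, 21.51, -138.52, 892.08, -5745.0]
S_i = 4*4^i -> [4, 16, 64, 256, 1024]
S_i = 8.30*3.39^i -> [8.3, 28.14, 95.38, 323.35, 1096.17]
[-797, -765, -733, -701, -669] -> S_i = -797 + 32*i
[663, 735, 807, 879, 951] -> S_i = 663 + 72*i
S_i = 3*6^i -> [3, 18, 108, 648, 3888]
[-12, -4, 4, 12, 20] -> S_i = -12 + 8*i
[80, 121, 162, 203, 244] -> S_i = 80 + 41*i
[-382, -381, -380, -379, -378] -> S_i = -382 + 1*i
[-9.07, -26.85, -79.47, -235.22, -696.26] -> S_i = -9.07*2.96^i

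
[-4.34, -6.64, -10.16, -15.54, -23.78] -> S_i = -4.34*1.53^i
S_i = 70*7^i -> [70, 490, 3430, 24010, 168070]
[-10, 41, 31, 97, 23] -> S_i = Random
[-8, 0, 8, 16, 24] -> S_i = -8 + 8*i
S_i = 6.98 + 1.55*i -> [6.98, 8.53, 10.08, 11.63, 13.18]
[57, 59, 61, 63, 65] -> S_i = 57 + 2*i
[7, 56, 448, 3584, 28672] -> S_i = 7*8^i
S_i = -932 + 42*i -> [-932, -890, -848, -806, -764]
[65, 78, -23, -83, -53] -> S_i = Random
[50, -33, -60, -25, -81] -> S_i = Random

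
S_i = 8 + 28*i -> [8, 36, 64, 92, 120]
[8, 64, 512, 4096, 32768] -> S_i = 8*8^i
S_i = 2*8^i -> [2, 16, 128, 1024, 8192]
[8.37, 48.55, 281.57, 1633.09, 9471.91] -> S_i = 8.37*5.80^i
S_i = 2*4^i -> [2, 8, 32, 128, 512]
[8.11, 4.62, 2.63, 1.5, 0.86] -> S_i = 8.11*0.57^i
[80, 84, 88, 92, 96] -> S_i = 80 + 4*i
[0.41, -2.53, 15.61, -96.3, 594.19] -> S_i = 0.41*(-6.17)^i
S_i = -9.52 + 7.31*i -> [-9.52, -2.21, 5.1, 12.41, 19.72]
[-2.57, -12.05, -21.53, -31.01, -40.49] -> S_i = -2.57 + -9.48*i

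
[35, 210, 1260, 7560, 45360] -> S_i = 35*6^i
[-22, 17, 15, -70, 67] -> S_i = Random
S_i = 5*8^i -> [5, 40, 320, 2560, 20480]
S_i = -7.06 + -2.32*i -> [-7.06, -9.38, -11.7, -14.02, -16.34]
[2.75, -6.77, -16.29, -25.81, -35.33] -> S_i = 2.75 + -9.52*i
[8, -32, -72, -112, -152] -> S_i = 8 + -40*i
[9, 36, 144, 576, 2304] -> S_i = 9*4^i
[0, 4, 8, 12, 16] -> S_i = 0 + 4*i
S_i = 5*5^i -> [5, 25, 125, 625, 3125]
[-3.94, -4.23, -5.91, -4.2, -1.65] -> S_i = Random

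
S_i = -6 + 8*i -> [-6, 2, 10, 18, 26]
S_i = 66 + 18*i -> [66, 84, 102, 120, 138]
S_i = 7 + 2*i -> [7, 9, 11, 13, 15]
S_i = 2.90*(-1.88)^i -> [2.9, -5.45, 10.25, -19.27, 36.23]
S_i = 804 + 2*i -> [804, 806, 808, 810, 812]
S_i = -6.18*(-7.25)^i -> [-6.18, 44.8, -324.84, 2355.06, -17074.21]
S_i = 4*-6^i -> [4, -24, 144, -864, 5184]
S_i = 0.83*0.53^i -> [0.83, 0.44, 0.23, 0.12, 0.07]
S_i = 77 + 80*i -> [77, 157, 237, 317, 397]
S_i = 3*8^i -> [3, 24, 192, 1536, 12288]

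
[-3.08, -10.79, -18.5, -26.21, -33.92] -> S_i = -3.08 + -7.71*i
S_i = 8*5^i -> [8, 40, 200, 1000, 5000]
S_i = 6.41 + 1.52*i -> [6.41, 7.93, 9.45, 10.97, 12.49]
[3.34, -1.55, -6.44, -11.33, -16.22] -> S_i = 3.34 + -4.89*i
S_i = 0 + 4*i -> [0, 4, 8, 12, 16]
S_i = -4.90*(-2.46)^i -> [-4.9, 12.05, -29.65, 72.95, -179.45]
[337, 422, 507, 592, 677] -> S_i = 337 + 85*i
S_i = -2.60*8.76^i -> [-2.6, -22.78, -199.52, -1747.78, -15310.51]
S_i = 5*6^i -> [5, 30, 180, 1080, 6480]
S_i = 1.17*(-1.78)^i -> [1.17, -2.08, 3.71, -6.6, 11.75]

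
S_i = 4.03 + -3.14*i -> [4.03, 0.89, -2.25, -5.39, -8.53]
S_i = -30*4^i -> [-30, -120, -480, -1920, -7680]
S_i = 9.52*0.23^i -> [9.52, 2.19, 0.5, 0.12, 0.03]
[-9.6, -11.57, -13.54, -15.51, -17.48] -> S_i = -9.60 + -1.97*i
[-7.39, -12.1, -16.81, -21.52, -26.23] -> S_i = -7.39 + -4.71*i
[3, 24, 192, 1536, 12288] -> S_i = 3*8^i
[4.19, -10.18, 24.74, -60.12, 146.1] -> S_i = 4.19*(-2.43)^i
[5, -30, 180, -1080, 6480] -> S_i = 5*-6^i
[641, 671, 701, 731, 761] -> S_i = 641 + 30*i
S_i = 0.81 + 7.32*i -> [0.81, 8.13, 15.45, 22.77, 30.09]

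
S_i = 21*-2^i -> [21, -42, 84, -168, 336]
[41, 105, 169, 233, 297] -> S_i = 41 + 64*i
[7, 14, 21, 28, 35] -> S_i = 7 + 7*i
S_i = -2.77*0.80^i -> [-2.77, -2.22, -1.77, -1.42, -1.13]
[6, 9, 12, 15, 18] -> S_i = 6 + 3*i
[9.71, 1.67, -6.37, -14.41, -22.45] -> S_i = 9.71 + -8.04*i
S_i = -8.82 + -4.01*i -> [-8.82, -12.83, -16.84, -20.85, -24.86]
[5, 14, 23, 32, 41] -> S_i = 5 + 9*i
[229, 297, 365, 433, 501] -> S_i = 229 + 68*i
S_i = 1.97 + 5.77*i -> [1.97, 7.74, 13.51, 19.28, 25.05]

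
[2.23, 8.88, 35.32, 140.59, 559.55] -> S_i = 2.23*3.98^i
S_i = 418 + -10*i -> [418, 408, 398, 388, 378]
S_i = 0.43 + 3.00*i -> [0.43, 3.43, 6.43, 9.43, 12.43]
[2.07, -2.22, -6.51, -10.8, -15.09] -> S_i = 2.07 + -4.29*i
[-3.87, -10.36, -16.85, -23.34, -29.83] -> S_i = -3.87 + -6.49*i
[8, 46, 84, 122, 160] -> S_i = 8 + 38*i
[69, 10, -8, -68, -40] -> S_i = Random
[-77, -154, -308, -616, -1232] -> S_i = -77*2^i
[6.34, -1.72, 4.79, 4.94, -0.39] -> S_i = Random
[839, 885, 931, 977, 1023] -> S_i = 839 + 46*i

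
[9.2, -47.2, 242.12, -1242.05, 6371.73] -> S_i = 9.20*(-5.13)^i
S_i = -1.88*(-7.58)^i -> [-1.88, 14.25, -108.02, 818.78, -6206.33]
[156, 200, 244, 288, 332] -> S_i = 156 + 44*i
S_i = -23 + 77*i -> [-23, 54, 131, 208, 285]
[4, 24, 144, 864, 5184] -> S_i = 4*6^i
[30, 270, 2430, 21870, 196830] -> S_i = 30*9^i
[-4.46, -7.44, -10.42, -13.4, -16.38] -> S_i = -4.46 + -2.98*i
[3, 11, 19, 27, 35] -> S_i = 3 + 8*i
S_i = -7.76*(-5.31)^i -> [-7.76, 41.21, -218.8, 1161.84, -6169.36]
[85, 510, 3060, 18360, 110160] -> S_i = 85*6^i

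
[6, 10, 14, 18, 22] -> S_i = 6 + 4*i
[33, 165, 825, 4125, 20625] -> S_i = 33*5^i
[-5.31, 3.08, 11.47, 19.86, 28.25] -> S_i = -5.31 + 8.39*i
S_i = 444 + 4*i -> [444, 448, 452, 456, 460]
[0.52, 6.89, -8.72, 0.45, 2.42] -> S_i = Random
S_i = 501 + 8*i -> [501, 509, 517, 525, 533]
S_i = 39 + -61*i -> [39, -22, -83, -144, -205]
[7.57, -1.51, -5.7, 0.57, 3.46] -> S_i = Random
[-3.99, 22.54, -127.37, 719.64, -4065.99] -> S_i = -3.99*(-5.65)^i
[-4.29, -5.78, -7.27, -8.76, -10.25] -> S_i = -4.29 + -1.49*i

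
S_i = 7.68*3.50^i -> [7.68, 26.88, 94.08, 329.28, 1152.48]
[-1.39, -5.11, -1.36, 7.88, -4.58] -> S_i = Random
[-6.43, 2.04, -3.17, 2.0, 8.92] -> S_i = Random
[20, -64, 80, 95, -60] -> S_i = Random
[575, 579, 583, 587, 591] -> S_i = 575 + 4*i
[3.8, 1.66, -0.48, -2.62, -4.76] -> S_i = 3.80 + -2.14*i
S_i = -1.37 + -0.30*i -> [-1.37, -1.67, -1.97, -2.27, -2.57]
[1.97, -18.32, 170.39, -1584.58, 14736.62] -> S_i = 1.97*(-9.30)^i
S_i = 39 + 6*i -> [39, 45, 51, 57, 63]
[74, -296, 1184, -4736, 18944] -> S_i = 74*-4^i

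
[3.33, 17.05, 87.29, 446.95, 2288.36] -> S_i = 3.33*5.12^i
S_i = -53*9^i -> [-53, -477, -4293, -38637, -347733]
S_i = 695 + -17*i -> [695, 678, 661, 644, 627]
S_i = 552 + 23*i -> [552, 575, 598, 621, 644]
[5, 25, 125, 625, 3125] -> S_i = 5*5^i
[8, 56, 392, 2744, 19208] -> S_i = 8*7^i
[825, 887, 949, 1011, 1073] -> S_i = 825 + 62*i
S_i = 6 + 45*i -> [6, 51, 96, 141, 186]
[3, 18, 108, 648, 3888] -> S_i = 3*6^i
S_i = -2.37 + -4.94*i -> [-2.37, -7.31, -12.25, -17.19, -22.13]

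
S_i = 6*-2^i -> [6, -12, 24, -48, 96]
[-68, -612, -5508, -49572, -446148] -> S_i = -68*9^i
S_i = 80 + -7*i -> [80, 73, 66, 59, 52]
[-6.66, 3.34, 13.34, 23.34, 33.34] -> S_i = -6.66 + 10.00*i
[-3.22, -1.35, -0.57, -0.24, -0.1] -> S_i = -3.22*0.42^i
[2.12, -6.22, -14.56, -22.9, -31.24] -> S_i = 2.12 + -8.34*i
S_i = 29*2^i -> [29, 58, 116, 232, 464]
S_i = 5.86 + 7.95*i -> [5.86, 13.81, 21.76, 29.71, 37.66]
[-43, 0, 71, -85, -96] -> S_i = Random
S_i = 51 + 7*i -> [51, 58, 65, 72, 79]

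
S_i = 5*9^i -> [5, 45, 405, 3645, 32805]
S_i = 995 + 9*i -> [995, 1004, 1013, 1022, 1031]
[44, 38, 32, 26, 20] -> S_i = 44 + -6*i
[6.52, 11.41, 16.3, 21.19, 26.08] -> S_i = 6.52 + 4.89*i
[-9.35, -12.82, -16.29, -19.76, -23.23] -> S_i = -9.35 + -3.47*i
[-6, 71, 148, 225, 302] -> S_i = -6 + 77*i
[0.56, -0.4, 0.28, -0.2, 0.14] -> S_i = 0.56*(-0.71)^i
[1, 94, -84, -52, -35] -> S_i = Random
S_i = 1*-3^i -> [1, -3, 9, -27, 81]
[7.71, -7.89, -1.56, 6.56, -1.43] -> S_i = Random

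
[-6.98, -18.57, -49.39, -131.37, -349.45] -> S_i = -6.98*2.66^i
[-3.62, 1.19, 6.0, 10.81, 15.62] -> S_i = -3.62 + 4.81*i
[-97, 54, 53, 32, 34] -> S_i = Random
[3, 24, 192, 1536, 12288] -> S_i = 3*8^i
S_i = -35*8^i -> [-35, -280, -2240, -17920, -143360]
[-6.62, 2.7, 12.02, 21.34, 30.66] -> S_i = -6.62 + 9.32*i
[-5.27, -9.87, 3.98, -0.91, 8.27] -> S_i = Random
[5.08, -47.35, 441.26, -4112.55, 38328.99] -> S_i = 5.08*(-9.32)^i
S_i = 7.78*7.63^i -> [7.78, 59.36, 452.93, 3455.84, 26368.03]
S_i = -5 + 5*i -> [-5, 0, 5, 10, 15]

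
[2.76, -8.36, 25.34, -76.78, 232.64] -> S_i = 2.76*(-3.03)^i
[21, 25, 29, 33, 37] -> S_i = 21 + 4*i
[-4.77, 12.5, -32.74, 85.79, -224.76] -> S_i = -4.77*(-2.62)^i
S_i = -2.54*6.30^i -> [-2.54, -16.0, -100.81, -635.12, -4001.25]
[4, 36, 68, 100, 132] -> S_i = 4 + 32*i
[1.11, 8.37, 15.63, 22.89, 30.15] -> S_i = 1.11 + 7.26*i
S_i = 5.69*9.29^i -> [5.69, 52.86, 491.07, 4562.04, 42381.38]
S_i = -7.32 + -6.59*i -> [-7.32, -13.91, -20.5, -27.09, -33.68]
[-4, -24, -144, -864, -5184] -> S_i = -4*6^i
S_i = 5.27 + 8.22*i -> [5.27, 13.49, 21.71, 29.93, 38.15]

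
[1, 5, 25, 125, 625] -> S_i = 1*5^i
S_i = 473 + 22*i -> [473, 495, 517, 539, 561]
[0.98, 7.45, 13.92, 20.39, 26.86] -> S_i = 0.98 + 6.47*i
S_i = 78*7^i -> [78, 546, 3822, 26754, 187278]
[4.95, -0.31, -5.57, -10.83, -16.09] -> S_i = 4.95 + -5.26*i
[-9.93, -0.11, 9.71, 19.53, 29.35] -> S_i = -9.93 + 9.82*i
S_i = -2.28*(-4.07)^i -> [-2.28, 9.28, -37.77, 153.72, -625.62]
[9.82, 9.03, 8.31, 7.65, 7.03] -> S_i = 9.82*0.92^i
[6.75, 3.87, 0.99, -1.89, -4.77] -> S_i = 6.75 + -2.88*i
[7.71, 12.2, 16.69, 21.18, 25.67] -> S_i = 7.71 + 4.49*i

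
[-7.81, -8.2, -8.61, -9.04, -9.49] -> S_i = -7.81*1.05^i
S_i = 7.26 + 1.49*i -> [7.26, 8.75, 10.24, 11.73, 13.22]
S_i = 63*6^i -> [63, 378, 2268, 13608, 81648]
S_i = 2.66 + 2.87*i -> [2.66, 5.53, 8.4, 11.27, 14.14]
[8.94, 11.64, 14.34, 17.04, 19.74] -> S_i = 8.94 + 2.70*i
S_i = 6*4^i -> [6, 24, 96, 384, 1536]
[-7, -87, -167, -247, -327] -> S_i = -7 + -80*i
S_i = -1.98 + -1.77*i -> [-1.98, -3.75, -5.52, -7.29, -9.06]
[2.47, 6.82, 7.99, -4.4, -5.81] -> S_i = Random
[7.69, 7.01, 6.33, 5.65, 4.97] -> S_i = 7.69 + -0.68*i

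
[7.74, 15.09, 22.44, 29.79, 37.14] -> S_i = 7.74 + 7.35*i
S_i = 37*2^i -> [37, 74, 148, 296, 592]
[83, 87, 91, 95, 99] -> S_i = 83 + 4*i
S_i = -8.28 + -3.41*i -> [-8.28, -11.69, -15.1, -18.51, -21.92]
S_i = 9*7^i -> [9, 63, 441, 3087, 21609]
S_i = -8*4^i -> [-8, -32, -128, -512, -2048]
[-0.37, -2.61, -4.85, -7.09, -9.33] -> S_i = -0.37 + -2.24*i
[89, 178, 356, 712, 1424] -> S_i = 89*2^i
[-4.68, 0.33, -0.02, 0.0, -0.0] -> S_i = -4.68*(-0.07)^i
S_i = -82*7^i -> [-82, -574, -4018, -28126, -196882]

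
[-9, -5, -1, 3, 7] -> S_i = -9 + 4*i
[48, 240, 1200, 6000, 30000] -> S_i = 48*5^i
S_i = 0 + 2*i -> [0, 2, 4, 6, 8]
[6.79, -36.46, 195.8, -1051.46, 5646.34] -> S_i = 6.79*(-5.37)^i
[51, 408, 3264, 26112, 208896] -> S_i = 51*8^i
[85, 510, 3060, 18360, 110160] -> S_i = 85*6^i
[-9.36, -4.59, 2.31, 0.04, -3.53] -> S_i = Random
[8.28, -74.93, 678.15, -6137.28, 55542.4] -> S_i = 8.28*(-9.05)^i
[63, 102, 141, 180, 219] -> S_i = 63 + 39*i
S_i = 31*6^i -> [31, 186, 1116, 6696, 40176]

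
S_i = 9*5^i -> [9, 45, 225, 1125, 5625]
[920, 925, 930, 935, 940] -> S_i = 920 + 5*i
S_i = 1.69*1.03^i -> [1.69, 1.74, 1.79, 1.85, 1.9]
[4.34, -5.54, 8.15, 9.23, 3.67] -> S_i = Random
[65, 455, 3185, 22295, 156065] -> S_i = 65*7^i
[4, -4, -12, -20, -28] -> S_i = 4 + -8*i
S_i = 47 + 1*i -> [47, 48, 49, 50, 51]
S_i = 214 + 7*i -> [214, 221, 228, 235, 242]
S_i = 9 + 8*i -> [9, 17, 25, 33, 41]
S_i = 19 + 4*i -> [19, 23, 27, 31, 35]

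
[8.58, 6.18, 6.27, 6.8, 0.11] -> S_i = Random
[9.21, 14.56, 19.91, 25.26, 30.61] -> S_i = 9.21 + 5.35*i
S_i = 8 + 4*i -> [8, 12, 16, 20, 24]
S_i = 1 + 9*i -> [1, 10, 19, 28, 37]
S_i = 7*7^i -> [7, 49, 343, 2401, 16807]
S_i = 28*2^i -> [28, 56, 112, 224, 448]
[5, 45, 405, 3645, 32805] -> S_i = 5*9^i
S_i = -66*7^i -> [-66, -462, -3234, -22638, -158466]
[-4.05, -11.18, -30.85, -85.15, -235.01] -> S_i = -4.05*2.76^i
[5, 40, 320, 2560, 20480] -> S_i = 5*8^i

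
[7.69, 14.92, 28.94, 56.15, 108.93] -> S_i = 7.69*1.94^i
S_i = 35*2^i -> [35, 70, 140, 280, 560]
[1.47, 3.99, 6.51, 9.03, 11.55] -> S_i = 1.47 + 2.52*i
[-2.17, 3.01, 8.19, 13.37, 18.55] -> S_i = -2.17 + 5.18*i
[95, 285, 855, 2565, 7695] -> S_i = 95*3^i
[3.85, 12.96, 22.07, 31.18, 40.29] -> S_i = 3.85 + 9.11*i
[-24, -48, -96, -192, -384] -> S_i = -24*2^i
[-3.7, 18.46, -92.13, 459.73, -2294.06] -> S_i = -3.70*(-4.99)^i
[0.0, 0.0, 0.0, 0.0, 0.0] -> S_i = 0.00*0.27^i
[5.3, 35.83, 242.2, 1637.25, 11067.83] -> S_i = 5.30*6.76^i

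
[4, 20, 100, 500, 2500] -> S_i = 4*5^i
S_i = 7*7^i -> [7, 49, 343, 2401, 16807]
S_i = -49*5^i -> [-49, -245, -1225, -6125, -30625]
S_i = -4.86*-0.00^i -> [-4.86, 0.0, -0.0, 0.0, -0.0]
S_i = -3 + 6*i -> [-3, 3, 9, 15, 21]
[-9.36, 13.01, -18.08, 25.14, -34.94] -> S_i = -9.36*(-1.39)^i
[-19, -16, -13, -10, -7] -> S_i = -19 + 3*i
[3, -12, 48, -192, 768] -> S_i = 3*-4^i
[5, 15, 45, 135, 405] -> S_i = 5*3^i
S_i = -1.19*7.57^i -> [-1.19, -9.01, -68.19, -516.22, -3907.78]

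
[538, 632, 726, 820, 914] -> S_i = 538 + 94*i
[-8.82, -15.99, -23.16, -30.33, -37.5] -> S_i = -8.82 + -7.17*i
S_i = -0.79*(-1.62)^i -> [-0.79, 1.28, -2.07, 3.36, -5.44]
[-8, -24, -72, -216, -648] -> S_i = -8*3^i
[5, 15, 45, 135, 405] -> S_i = 5*3^i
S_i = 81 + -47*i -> [81, 34, -13, -60, -107]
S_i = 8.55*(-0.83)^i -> [8.55, -7.1, 5.89, -4.89, 4.06]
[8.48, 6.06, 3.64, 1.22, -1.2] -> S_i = 8.48 + -2.42*i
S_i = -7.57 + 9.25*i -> [-7.57, 1.68, 10.93, 20.18, 29.43]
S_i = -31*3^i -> [-31, -93, -279, -837, -2511]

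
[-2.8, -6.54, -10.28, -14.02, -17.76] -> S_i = -2.80 + -3.74*i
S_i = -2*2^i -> [-2, -4, -8, -16, -32]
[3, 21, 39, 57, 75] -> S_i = 3 + 18*i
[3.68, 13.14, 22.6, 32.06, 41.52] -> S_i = 3.68 + 9.46*i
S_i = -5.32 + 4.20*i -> [-5.32, -1.12, 3.08, 7.28, 11.48]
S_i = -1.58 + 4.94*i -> [-1.58, 3.36, 8.3, 13.24, 18.18]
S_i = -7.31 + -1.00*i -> [-7.31, -8.31, -9.31, -10.31, -11.31]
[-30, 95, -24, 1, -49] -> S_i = Random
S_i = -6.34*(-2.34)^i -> [-6.34, 14.84, -34.72, 81.23, -190.09]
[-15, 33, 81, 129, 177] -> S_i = -15 + 48*i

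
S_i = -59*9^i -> [-59, -531, -4779, -43011, -387099]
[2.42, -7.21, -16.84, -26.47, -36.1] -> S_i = 2.42 + -9.63*i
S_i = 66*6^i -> [66, 396, 2376, 14256, 85536]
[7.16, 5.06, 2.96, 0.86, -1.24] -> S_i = 7.16 + -2.10*i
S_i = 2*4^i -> [2, 8, 32, 128, 512]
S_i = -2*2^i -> [-2, -4, -8, -16, -32]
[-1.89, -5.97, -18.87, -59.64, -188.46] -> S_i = -1.89*3.16^i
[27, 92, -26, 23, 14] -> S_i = Random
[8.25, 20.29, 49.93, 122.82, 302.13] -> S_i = 8.25*2.46^i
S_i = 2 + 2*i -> [2, 4, 6, 8, 10]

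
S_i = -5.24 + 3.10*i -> [-5.24, -2.14, 0.96, 4.06, 7.16]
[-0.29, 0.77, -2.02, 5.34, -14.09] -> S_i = -0.29*(-2.64)^i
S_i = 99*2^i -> [99, 198, 396, 792, 1584]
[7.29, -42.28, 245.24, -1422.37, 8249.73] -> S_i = 7.29*(-5.80)^i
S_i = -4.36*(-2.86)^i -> [-4.36, 12.47, -35.66, 102.0, -291.71]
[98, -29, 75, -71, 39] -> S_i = Random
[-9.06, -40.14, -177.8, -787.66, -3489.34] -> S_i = -9.06*4.43^i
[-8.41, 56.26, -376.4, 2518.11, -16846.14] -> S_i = -8.41*(-6.69)^i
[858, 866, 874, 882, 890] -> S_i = 858 + 8*i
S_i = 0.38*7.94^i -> [0.38, 3.02, 23.96, 190.22, 1510.31]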